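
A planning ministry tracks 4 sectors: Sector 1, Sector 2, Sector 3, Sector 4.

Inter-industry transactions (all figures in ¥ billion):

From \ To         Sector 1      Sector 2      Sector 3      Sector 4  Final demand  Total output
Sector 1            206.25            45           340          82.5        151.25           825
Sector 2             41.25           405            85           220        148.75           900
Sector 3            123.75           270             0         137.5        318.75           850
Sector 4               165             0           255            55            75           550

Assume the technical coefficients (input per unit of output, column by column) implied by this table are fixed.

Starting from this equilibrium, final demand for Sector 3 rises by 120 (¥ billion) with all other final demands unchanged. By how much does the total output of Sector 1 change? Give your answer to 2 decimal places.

Δx_1 = 133.61

Technical coefficients a_ij = z_ij / X_j:
  a_11 = 206.25/825 = 0.25, a_21 = 41.25/825 = 0.05, a_31 = 123.75/825 = 0.15, a_41 = 165/825 = 0.20
  a_12 = 45/900 = 0.05, a_22 = 405/900 = 0.45, a_32 = 270/900 = 0.30, a_42 = 0/900 = 0.00
  a_13 = 340/850 = 0.40, a_23 = 85/850 = 0.10, a_33 = 0/850 = 0.00, a_43 = 255/850 = 0.30
  a_14 = 82.5/550 = 0.15, a_24 = 220/550 = 0.40, a_34 = 137.5/550 = 0.25, a_44 = 55/550 = 0.10
I − A =
  [   0.75    -0.05    -0.40    -0.15]
  [  -0.05     0.55    -0.10    -0.40]
  [  -0.15    -0.30     1.00    -0.25]
  [  -0.20     0.00    -0.30     0.90]
Compute the cofactors C_ij = (−1)^(i+j)·(3×3 minor ij) of I−A; the adjugate is their transpose:
adj(I−A) = Cᵀ =
  [ 0.390750   0.162750   0.233250   0.202250]
  [ 0.157750   0.508000   0.206750   0.309500]
  [ 0.139250   0.202750   0.348500   0.210125]
  [ 0.133250   0.103750   0.168000   0.347750]
det(I−A) = Σ_j (I−A)_1j·C_1j = (0.75)(0.390750) + (-0.05)(0.157750) + (-0.40)(0.139250) + (-0.15)(0.133250) = 0.2094875
(I − A)⁻¹ = adj(I−A) / det(I−A) ≈
  [   1.8653     0.7769     1.1134     0.9655]
  [   0.7530     2.4250     0.9869     1.4774]
  [   0.6647     0.9678     1.6636     1.0030]
  [   0.6361     0.4953     0.8020     1.6600]
Δx = (I − A)⁻¹ Δd with Δd having +120 in the Sector 3 component and 0 elsewhere.
So Δx_1 = L_13 · (+120), where L_13 = adj(I−A)_13 / det(I−A) = 0.233250 / 0.2094875.
Δx_1 = 0.233250 × (+120) / 0.2094875 = 27.99 / 0.2094875 ≈ 133.61.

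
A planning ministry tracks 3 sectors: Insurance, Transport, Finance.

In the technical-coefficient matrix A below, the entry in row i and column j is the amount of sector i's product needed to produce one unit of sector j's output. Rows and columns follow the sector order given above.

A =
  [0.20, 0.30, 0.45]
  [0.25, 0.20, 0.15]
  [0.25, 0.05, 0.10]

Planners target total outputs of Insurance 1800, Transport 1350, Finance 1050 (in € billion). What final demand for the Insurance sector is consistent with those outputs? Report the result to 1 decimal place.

d_1 = 562.5

I − A =
  [   0.80    -0.30    -0.45]
  [  -0.25     0.80    -0.15]
  [  -0.25    -0.05     0.90]
d = (I − A) x:
  d_1 = (+0.80)·1800 + (-0.30)·1350 + (-0.45)·1050 = 562.5
  d_2 = (-0.25)·1800 + (+0.80)·1350 + (-0.15)·1050 = 472.5
  d_3 = (-0.25)·1800 + (-0.05)·1350 + (+0.90)·1050 = 427.5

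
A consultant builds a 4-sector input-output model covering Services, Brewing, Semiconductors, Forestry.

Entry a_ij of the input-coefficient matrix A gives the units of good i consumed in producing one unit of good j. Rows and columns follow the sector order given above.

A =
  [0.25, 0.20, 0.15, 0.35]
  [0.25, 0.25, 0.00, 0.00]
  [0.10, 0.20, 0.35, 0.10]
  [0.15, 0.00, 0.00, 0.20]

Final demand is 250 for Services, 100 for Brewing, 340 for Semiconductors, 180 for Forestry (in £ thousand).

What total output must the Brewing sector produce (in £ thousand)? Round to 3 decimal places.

I − A =
  [   0.75    -0.20    -0.15    -0.35]
  [  -0.25     0.75     0.00     0.00]
  [  -0.10    -0.20     0.65    -0.10]
  [  -0.15     0.00     0.00     0.80]
Compute the cofactors C_ij = (−1)^(i+j)·(3×3 minor ij) of I−A; the adjugate is their transpose:
adj(I−A) = Cᵀ =
  [ 0.390000   0.128000   0.090000   0.181875]
  [ 0.130000   0.341625   0.030000   0.060625]
  [ 0.111250   0.128500   0.370625   0.095000]
  [ 0.073125   0.024000   0.016875   0.314375]
det(I−A) = Σ_j (I−A)_1j·C_1j = (0.75)(0.390000) + (-0.20)(0.130000) + (-0.15)(0.111250) + (-0.35)(0.073125) = 0.22421875
(I − A)⁻¹ = adj(I−A) / det(I−A) ≈
  [   1.7394     0.5709     0.4014     0.8111]
  [   0.5798     1.5236     0.1338     0.2704]
  [   0.4962     0.5731     1.6530     0.4237]
  [   0.3261     0.1070     0.0753     1.4021]
x = (I − A)⁻¹ d = adj(I−A)·d / det(I−A), with det(I−A) = 0.22421875:
  x_1 = (0.390000·250 + 0.128000·100 + 0.090000·340 + 0.181875·180) / 0.22421875 = 173.6375 / 0.22421875 ≈ 774.411
  x_2 = (0.130000·250 + 0.341625·100 + 0.030000·340 + 0.060625·180) / 0.22421875 = 87.775 / 0.22421875 ≈ 391.470
  x_3 = (0.111250·250 + 0.128500·100 + 0.370625·340 + 0.095000·180) / 0.22421875 = 183.775 / 0.22421875 ≈ 819.624
  x_4 = (0.073125·250 + 0.024000·100 + 0.016875·340 + 0.314375·180) / 0.22421875 = 83.00625 / 0.22421875 ≈ 370.202

x_2 = 391.470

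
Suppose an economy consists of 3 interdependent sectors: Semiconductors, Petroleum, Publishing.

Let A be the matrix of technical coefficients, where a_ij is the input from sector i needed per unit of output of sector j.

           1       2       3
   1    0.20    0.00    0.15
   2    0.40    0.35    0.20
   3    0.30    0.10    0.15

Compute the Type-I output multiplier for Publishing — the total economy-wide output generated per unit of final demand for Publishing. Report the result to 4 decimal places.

I − A =
  [   0.80     0.00    -0.15]
  [  -0.40     0.65    -0.20]
  [  -0.30    -0.10     0.85]
Cofactors of I−A, C_ij = (−1)^(i+j)·(minor ij) (rows/columns in the sector order above):
  C_11 = (0.65)(0.85) − (-0.20)(-0.10) = 0.5325
  C_12 = −[(-0.40)(0.85) − (-0.20)(-0.30)] = 0.4000
  C_13 = (-0.40)(-0.10) − (0.65)(-0.30) = 0.2350
  C_21 = −[(0.00)(0.85) − (-0.15)(-0.10)] = 0.0150
  C_22 = (0.80)(0.85) − (-0.15)(-0.30) = 0.6350
  C_23 = −[(0.80)(-0.10) − (0.00)(-0.30)] = 0.0800
  C_31 = (0.00)(-0.20) − (-0.15)(0.65) = 0.0975
  C_32 = −[(0.80)(-0.20) − (-0.15)(-0.40)] = 0.2200
  C_33 = (0.80)(0.65) − (0.00)(-0.40) = 0.5200
det(I−A) = Σ_j (I−A)_1j·C_1j = (0.80)(0.5325) + (0.00)(0.4000) + (-0.15)(0.2350) = 0.39075
adj(I−A) = Cᵀ =
  [ 0.5325   0.0150   0.0975]
  [ 0.4000   0.6350   0.2200]
  [ 0.2350   0.0800   0.5200]
(I − A)⁻¹ = adj(I−A) / det(I−A) ≈
  [   1.36276     0.03839     0.24952]
  [   1.02367     1.62508     0.56302]
  [   0.60141     0.20473     1.33077]
The output multiplier for sector j is the column-j sum of the Leontief inverse (I − A)⁻¹ = adj(I−A) / det(I−A).
Column 3 of adj(I−A): (0.0975, 0.2200, 0.5200); det(I−A) = 0.39075.
m_3 = (0.0975 + 0.2200 + 0.5200) / 0.39075 = 0.8375 / 0.39075 ≈ 2.1433.

m_3 = 2.1433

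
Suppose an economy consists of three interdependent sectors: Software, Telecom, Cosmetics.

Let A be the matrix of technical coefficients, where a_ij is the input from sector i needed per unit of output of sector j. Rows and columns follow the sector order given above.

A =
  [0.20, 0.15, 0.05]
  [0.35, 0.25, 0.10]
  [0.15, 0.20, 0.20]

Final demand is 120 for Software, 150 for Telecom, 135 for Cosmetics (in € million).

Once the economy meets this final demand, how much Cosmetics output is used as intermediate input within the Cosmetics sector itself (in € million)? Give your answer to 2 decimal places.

I − A =
  [   0.80    -0.15    -0.05]
  [  -0.35     0.75    -0.10]
  [  -0.15    -0.20     0.80]
Cofactors of I−A, C_ij = (−1)^(i+j)·(minor ij) (rows/columns in the sector order above):
  C_11 = (0.75)(0.80) − (-0.10)(-0.20) = 0.5800
  C_12 = −[(-0.35)(0.80) − (-0.10)(-0.15)] = 0.2950
  C_13 = (-0.35)(-0.20) − (0.75)(-0.15) = 0.1825
  C_21 = −[(-0.15)(0.80) − (-0.05)(-0.20)] = 0.1300
  C_22 = (0.80)(0.80) − (-0.05)(-0.15) = 0.6325
  C_23 = −[(0.80)(-0.20) − (-0.15)(-0.15)] = 0.1825
  C_31 = (-0.15)(-0.10) − (-0.05)(0.75) = 0.0525
  C_32 = −[(0.80)(-0.10) − (-0.05)(-0.35)] = 0.0975
  C_33 = (0.80)(0.75) − (-0.15)(-0.35) = 0.5475
det(I−A) = Σ_j (I−A)_1j·C_1j = (0.80)(0.5800) + (-0.15)(0.2950) + (-0.05)(0.1825) = 0.410625
adj(I−A) = Cᵀ =
  [ 0.5800   0.1300   0.0525]
  [ 0.2950   0.6325   0.0975]
  [ 0.1825   0.1825   0.5475]
(I − A)⁻¹ = adj(I−A) / det(I−A) ≈
  [   1.4125     0.3166     0.1279]
  [   0.7184     1.5403     0.2374]
  [   0.4444     0.4444     1.3333]
First solve x = (I − A)⁻¹ d = adj(I−A)·d / det(I−A); in particular x_C = (0.1825·120 + 0.1825·150 + 0.5475·135) / 0.410625 = 123.1875 / 0.410625 = 300.0000.
Intermediate flow from C to C: z_CC = a_CC · x_C = 0.20 × 123.1875 / 0.410625 = 24.6375 / 0.410625 = 60.00.

z_CC = 60.00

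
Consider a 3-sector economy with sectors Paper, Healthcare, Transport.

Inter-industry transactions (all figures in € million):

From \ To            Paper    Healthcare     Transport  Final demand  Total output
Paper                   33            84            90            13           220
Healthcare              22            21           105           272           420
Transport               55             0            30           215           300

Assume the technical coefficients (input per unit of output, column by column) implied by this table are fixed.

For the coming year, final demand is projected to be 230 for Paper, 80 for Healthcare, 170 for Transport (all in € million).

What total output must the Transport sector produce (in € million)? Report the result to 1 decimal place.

Technical coefficients a_ij = z_ij / X_j:
  a_PP = 33/220 = 0.15, a_HP = 22/220 = 0.10, a_TP = 55/220 = 0.25
  a_PH = 84/420 = 0.20, a_HH = 21/420 = 0.05, a_TH = 0/420 = 0.00
  a_PT = 90/300 = 0.30, a_HT = 105/300 = 0.35, a_TT = 30/300 = 0.10
I − A =
  [   0.85    -0.20    -0.30]
  [  -0.10     0.95    -0.35]
  [  -0.25     0.00     0.90]
Cofactors of I−A, C_ij = (−1)^(i+j)·(minor ij) (rows/columns in the sector order above):
  C_11 = (0.95)(0.90) − (-0.35)(0.00) = 0.8550
  C_12 = −[(-0.10)(0.90) − (-0.35)(-0.25)] = 0.1775
  C_13 = (-0.10)(0.00) − (0.95)(-0.25) = 0.2375
  C_21 = −[(-0.20)(0.90) − (-0.30)(0.00)] = 0.1800
  C_22 = (0.85)(0.90) − (-0.30)(-0.25) = 0.6900
  C_23 = −[(0.85)(0.00) − (-0.20)(-0.25)] = 0.0500
  C_31 = (-0.20)(-0.35) − (-0.30)(0.95) = 0.3550
  C_32 = −[(0.85)(-0.35) − (-0.30)(-0.10)] = 0.3275
  C_33 = (0.85)(0.95) − (-0.20)(-0.10) = 0.7875
det(I−A) = Σ_j (I−A)_1j·C_1j = (0.85)(0.8550) + (-0.20)(0.1775) + (-0.30)(0.2375) = 0.6200
adj(I−A) = Cᵀ =
  [ 0.8550   0.1800   0.3550]
  [ 0.1775   0.6900   0.3275]
  [ 0.2375   0.0500   0.7875]
(I − A)⁻¹ = adj(I−A) / det(I−A) ≈
  [   1.3790     0.2903     0.5726]
  [   0.2863     1.1129     0.5282]
  [   0.3831     0.0806     1.2702]
x = (I − A)⁻¹ d = adj(I−A)·d / det(I−A), with det(I−A) = 0.6200:
  x_P = (0.8550·230 + 0.1800·80 + 0.3550·170) / 0.6200 = 271.40 / 0.6200 ≈ 437.7
  x_H = (0.1775·230 + 0.6900·80 + 0.3275·170) / 0.6200 = 151.70 / 0.6200 ≈ 244.7
  x_T = (0.2375·230 + 0.0500·80 + 0.7875·170) / 0.6200 = 192.50 / 0.6200 ≈ 310.5

x_T = 310.5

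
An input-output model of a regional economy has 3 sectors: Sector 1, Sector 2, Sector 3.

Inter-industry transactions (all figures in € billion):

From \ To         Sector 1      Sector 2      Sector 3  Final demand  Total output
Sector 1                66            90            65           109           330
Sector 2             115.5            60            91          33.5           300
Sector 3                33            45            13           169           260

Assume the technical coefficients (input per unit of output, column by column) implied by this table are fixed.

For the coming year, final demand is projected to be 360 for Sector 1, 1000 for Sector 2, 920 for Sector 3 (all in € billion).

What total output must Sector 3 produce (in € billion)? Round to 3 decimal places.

x_3 = 1632.416

Technical coefficients a_ij = z_ij / X_j:
  a_11 = 66/330 = 0.20, a_21 = 115.5/330 = 0.35, a_31 = 33/330 = 0.10
  a_12 = 90/300 = 0.30, a_22 = 60/300 = 0.20, a_32 = 45/300 = 0.15
  a_13 = 65/260 = 0.25, a_23 = 91/260 = 0.35, a_33 = 13/260 = 0.05
I − A =
  [   0.80    -0.30    -0.25]
  [  -0.35     0.80    -0.35]
  [  -0.10    -0.15     0.95]
Cofactors of I−A, C_ij = (−1)^(i+j)·(minor ij) (rows/columns in the sector order above):
  C_11 = (0.80)(0.95) − (-0.35)(-0.15) = 0.7075
  C_12 = −[(-0.35)(0.95) − (-0.35)(-0.10)] = 0.3675
  C_13 = (-0.35)(-0.15) − (0.80)(-0.10) = 0.1325
  C_21 = −[(-0.30)(0.95) − (-0.25)(-0.15)] = 0.3225
  C_22 = (0.80)(0.95) − (-0.25)(-0.10) = 0.7350
  C_23 = −[(0.80)(-0.15) − (-0.30)(-0.10)] = 0.1500
  C_31 = (-0.30)(-0.35) − (-0.25)(0.80) = 0.3050
  C_32 = −[(0.80)(-0.35) − (-0.25)(-0.35)] = 0.3675
  C_33 = (0.80)(0.80) − (-0.30)(-0.35) = 0.5350
det(I−A) = Σ_j (I−A)_1j·C_1j = (0.80)(0.7075) + (-0.30)(0.3675) + (-0.25)(0.1325) = 0.422625
adj(I−A) = Cᵀ =
  [ 0.7075   0.3225   0.3050]
  [ 0.3675   0.7350   0.3675]
  [ 0.1325   0.1500   0.5350]
(I − A)⁻¹ = adj(I−A) / det(I−A) ≈
  [   1.6741     0.7631     0.7217]
  [   0.8696     1.7391     0.8696]
  [   0.3135     0.3549     1.2659]
x = (I − A)⁻¹ d = adj(I−A)·d / det(I−A), with det(I−A) = 0.422625:
  x_1 = (0.7075·360 + 0.3225·1000 + 0.3050·920) / 0.422625 = 857.80 / 0.422625 ≈ 2029.695
  x_2 = (0.3675·360 + 0.7350·1000 + 0.3675·920) / 0.422625 = 1205.40 / 0.422625 ≈ 2852.174
  x_3 = (0.1325·360 + 0.1500·1000 + 0.5350·920) / 0.422625 = 689.90 / 0.422625 ≈ 1632.416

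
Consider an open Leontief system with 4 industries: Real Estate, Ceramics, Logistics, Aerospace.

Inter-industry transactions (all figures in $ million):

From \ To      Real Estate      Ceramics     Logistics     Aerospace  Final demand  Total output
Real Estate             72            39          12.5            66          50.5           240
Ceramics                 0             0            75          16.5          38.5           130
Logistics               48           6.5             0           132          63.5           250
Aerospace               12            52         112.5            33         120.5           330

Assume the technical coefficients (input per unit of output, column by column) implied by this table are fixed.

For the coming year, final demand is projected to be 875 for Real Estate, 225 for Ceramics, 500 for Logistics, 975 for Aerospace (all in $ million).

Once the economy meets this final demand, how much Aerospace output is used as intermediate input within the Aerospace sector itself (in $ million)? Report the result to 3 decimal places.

z_AA = 277.870

Technical coefficients a_ij = z_ij / X_j:
  a_RR = 72/240 = 0.30, a_CR = 0/240 = 0.00, a_LR = 48/240 = 0.20, a_AR = 12/240 = 0.05
  a_RC = 39/130 = 0.30, a_CC = 0/130 = 0.00, a_LC = 6.5/130 = 0.05, a_AC = 52/130 = 0.40
  a_RL = 12.5/250 = 0.05, a_CL = 75/250 = 0.30, a_LL = 0/250 = 0.00, a_AL = 112.5/250 = 0.45
  a_RA = 66/330 = 0.20, a_CA = 16.5/330 = 0.05, a_LA = 132/330 = 0.40, a_AA = 33/330 = 0.10
I − A =
  [   0.70    -0.30    -0.05    -0.20]
  [   0.00     1.00    -0.30    -0.05]
  [  -0.20    -0.05     1.00    -0.40]
  [  -0.05    -0.40    -0.45     0.90]
Compute the cofactors C_ij = (−1)^(i+j)·(3×3 minor ij) of I−A; the adjugate is their transpose:
adj(I−A) = Cᵀ =
  [ 0.637375   0.310750   0.245750   0.268125]
  [ 0.067000   0.466000   0.201875   0.130500]
  [ 0.196125   0.219000   0.605250   0.324750]
  [ 0.163250   0.333875   0.406000   0.661500]
det(I−A) = Σ_j (I−A)_1j·C_1j = (0.70)(0.637375) + (-0.30)(0.067000) + (-0.05)(0.196125) + (-0.20)(0.163250) = 0.38360625
(I − A)⁻¹ = adj(I−A) / det(I−A) ≈
  [   1.6615     0.8101     0.6406     0.6990]
  [   0.1747     1.2148     0.5263     0.3402]
  [   0.5113     0.5709     1.5778     0.8466]
  [   0.4256     0.8704     1.0584     1.7244]
First solve x = (I − A)⁻¹ d = adj(I−A)·d / det(I−A); in particular x_A = (0.163250·875 + 0.333875·225 + 0.406000·500 + 0.661500·975) / 0.38360625 = 1065.928125 / 0.38360625 ≈ 2778.70375.
Intermediate flow from A to A: z_AA = a_AA · x_A = 0.10 × 1065.928125 / 0.38360625 = 106.5928125 / 0.38360625 ≈ 277.870.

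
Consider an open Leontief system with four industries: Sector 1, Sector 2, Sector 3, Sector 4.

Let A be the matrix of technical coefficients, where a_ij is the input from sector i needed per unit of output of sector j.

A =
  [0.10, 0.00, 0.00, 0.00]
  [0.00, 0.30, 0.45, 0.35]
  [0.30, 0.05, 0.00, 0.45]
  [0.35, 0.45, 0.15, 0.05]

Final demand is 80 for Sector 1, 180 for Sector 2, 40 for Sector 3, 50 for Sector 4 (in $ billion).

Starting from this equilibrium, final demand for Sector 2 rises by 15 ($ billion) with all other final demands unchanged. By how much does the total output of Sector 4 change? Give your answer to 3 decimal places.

I − A =
  [   0.90     0.00     0.00     0.00]
  [   0.00     0.70    -0.45    -0.35]
  [  -0.30    -0.05     1.00    -0.45]
  [  -0.35    -0.45    -0.15     0.95]
Compute the cofactors C_ij = (−1)^(i+j)·(3×3 minor ij) of I−A; the adjugate is their transpose:
adj(I−A) = Cᵀ =
  [ 0.345125   0.000000   0.000000   0.000000]
  [ 0.337375   0.794250   0.432000   0.497250]
  [ 0.268625   0.225000   0.456750   0.299250]
  [ 0.329375   0.411750   0.276750   0.609750]
det(I−A) = Σ_j (I−A)_1j·C_1j = (0.90)(0.345125) + (0.00)(0.337375) + (0.00)(0.268625) + (0.00)(0.329375) = 0.3106125
(I − A)⁻¹ = adj(I−A) / det(I−A) ≈
  [   1.1111     0.0000     0.0000     0.0000]
  [   1.0862     2.5570     1.3908     1.6009]
  [   0.8648     0.7244     1.4705     0.9634]
  [   1.0604     1.3256     0.8910     1.9631]
Δx = (I − A)⁻¹ Δd with Δd having +15 in the Sector 2 component and 0 elsewhere.
So Δx_4 = L_42 · (+15), where L_42 = adj(I−A)_42 / det(I−A) = 0.411750 / 0.3106125.
Δx_4 = 0.411750 × (+15) / 0.3106125 = 6.17625 / 0.3106125 ≈ 19.884.

Δx_4 = 19.884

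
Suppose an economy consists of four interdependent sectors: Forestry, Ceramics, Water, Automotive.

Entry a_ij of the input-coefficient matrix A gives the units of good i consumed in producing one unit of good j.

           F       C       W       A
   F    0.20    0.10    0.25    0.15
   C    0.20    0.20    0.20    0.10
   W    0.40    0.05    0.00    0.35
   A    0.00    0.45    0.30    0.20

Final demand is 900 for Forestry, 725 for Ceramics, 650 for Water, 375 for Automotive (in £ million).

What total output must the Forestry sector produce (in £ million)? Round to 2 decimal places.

I − A =
  [   0.80    -0.10    -0.25    -0.15]
  [  -0.20     0.80    -0.20    -0.10]
  [  -0.40    -0.05     1.00    -0.35]
  [   0.00    -0.45    -0.30     0.80]
Compute the cofactors C_ij = (−1)^(i+j)·(3×3 minor ij) of I−A; the adjugate is their transpose:
adj(I−A) = Cᵀ =
  [ 0.470000   0.188625   0.217250   0.206750]
  [ 0.215000   0.458000   0.201000   0.185500]
  [ 0.277500   0.217000   0.446500   0.274500]
  [ 0.225000   0.339000   0.280500   0.521500]
det(I−A) = Σ_j (I−A)_1j·C_1j = (0.80)(0.470000) + (-0.10)(0.215000) + (-0.25)(0.277500) + (-0.15)(0.225000) = 0.251375
(I − A)⁻¹ = adj(I−A) / det(I−A) ≈
  [   1.8697     0.7504     0.8642     0.8225]
  [   0.8553     1.8220     0.7996     0.7379]
  [   1.1039     0.8633     1.7762     1.0920]
  [   0.8951     1.3486     1.1159     2.0746]
x = (I − A)⁻¹ d = adj(I−A)·d / det(I−A), with det(I−A) = 0.251375:
  x_F = (0.470000·900 + 0.188625·725 + 0.217250·650 + 0.206750·375) / 0.251375 = 778.496875 / 0.251375 ≈ 3096.95
  x_C = (0.215000·900 + 0.458000·725 + 0.201000·650 + 0.185500·375) / 0.251375 = 725.7625 / 0.251375 ≈ 2887.17
  x_W = (0.277500·900 + 0.217000·725 + 0.446500·650 + 0.274500·375) / 0.251375 = 800.2375 / 0.251375 ≈ 3183.44
  x_A = (0.225000·900 + 0.339000·725 + 0.280500·650 + 0.521500·375) / 0.251375 = 826.1625 / 0.251375 ≈ 3286.57

x_F = 3096.95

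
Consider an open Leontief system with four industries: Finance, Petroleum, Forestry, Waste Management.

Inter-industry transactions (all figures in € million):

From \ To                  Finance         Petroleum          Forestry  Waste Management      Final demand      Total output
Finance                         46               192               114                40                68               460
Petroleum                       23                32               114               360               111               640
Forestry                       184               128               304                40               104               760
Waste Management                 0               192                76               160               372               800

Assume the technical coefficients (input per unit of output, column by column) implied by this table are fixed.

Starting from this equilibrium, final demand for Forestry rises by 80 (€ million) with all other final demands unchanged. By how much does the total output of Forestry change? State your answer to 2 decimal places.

Technical coefficients a_ij = z_ij / X_j:
  a_11 = 46/460 = 0.10, a_21 = 23/460 = 0.05, a_31 = 184/460 = 0.40, a_41 = 0/460 = 0.00
  a_12 = 192/640 = 0.30, a_22 = 32/640 = 0.05, a_32 = 128/640 = 0.20, a_42 = 192/640 = 0.30
  a_13 = 114/760 = 0.15, a_23 = 114/760 = 0.15, a_33 = 304/760 = 0.40, a_43 = 76/760 = 0.10
  a_14 = 40/800 = 0.05, a_24 = 360/800 = 0.45, a_34 = 40/800 = 0.05, a_44 = 160/800 = 0.20
I − A =
  [   0.90    -0.30    -0.15    -0.05]
  [  -0.05     0.95    -0.15    -0.45]
  [  -0.40    -0.20     0.60    -0.05]
  [   0.00    -0.30    -0.10     0.80]
Compute the cofactors C_ij = (−1)^(i+j)·(3×3 minor ij) of I−A; the adjugate is their transpose:
adj(I−A) = Cᵀ =
  [ 0.335000   0.178750   0.150250   0.130875]
  [ 0.089750   0.377500   0.154750   0.227625]
  [ 0.258750   0.259500   0.549750   0.196500]
  [ 0.066000   0.174000   0.126750   0.400500]
det(I−A) = Σ_j (I−A)_1j·C_1j = (0.90)(0.335000) + (-0.30)(0.089750) + (-0.15)(0.258750) + (-0.05)(0.066000) = 0.2324625
(I − A)⁻¹ = adj(I−A) / det(I−A) ≈
  [   1.4411     0.7689     0.6463     0.5630]
  [   0.3861     1.6239     0.6657     0.9792]
  [   1.1131     1.1163     2.3649     0.8453]
  [   0.2839     0.7485     0.5452     1.7229]
Δx = (I − A)⁻¹ Δd with Δd having +80 in the Forestry component and 0 elsewhere.
So Δx_3 = L_33 · (+80), where L_33 = adj(I−A)_33 / det(I−A) = 0.549750 / 0.2324625.
Δx_3 = 0.549750 × (+80) / 0.2324625 = 43.98 / 0.2324625 ≈ 189.19.

Δx_3 = 189.19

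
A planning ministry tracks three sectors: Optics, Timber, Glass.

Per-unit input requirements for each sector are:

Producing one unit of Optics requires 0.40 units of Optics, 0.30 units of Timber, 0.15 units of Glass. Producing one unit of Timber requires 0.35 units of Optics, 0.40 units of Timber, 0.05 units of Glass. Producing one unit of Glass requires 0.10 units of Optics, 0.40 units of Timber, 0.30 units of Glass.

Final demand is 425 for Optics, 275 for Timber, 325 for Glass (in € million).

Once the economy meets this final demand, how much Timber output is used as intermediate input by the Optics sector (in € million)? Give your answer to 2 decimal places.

I − A =
  [   0.60    -0.35    -0.10]
  [  -0.30     0.60    -0.40]
  [  -0.15    -0.05     0.70]
Cofactors of I−A, C_ij = (−1)^(i+j)·(minor ij) (rows/columns in the sector order above):
  C_11 = (0.60)(0.70) − (-0.40)(-0.05) = 0.4000
  C_12 = −[(-0.30)(0.70) − (-0.40)(-0.15)] = 0.2700
  C_13 = (-0.30)(-0.05) − (0.60)(-0.15) = 0.1050
  C_21 = −[(-0.35)(0.70) − (-0.10)(-0.05)] = 0.2500
  C_22 = (0.60)(0.70) − (-0.10)(-0.15) = 0.4050
  C_23 = −[(0.60)(-0.05) − (-0.35)(-0.15)] = 0.0825
  C_31 = (-0.35)(-0.40) − (-0.10)(0.60) = 0.2000
  C_32 = −[(0.60)(-0.40) − (-0.10)(-0.30)] = 0.2700
  C_33 = (0.60)(0.60) − (-0.35)(-0.30) = 0.2550
det(I−A) = Σ_j (I−A)_1j·C_1j = (0.60)(0.4000) + (-0.35)(0.2700) + (-0.10)(0.1050) = 0.1350
adj(I−A) = Cᵀ =
  [ 0.4000   0.2500   0.2000]
  [ 0.2700   0.4050   0.2700]
  [ 0.1050   0.0825   0.2550]
(I − A)⁻¹ = adj(I−A) / det(I−A) ≈
  [   2.9630     1.8519     1.4815]
  [   2.0000     3.0000     2.0000]
  [   0.7778     0.6111     1.8889]
First solve x = (I − A)⁻¹ d = adj(I−A)·d / det(I−A); in particular x_1 = (0.4000·425 + 0.2500·275 + 0.2000·325) / 0.1350 = 303.75 / 0.1350 = 2250.0000.
Intermediate flow from 2 to 1: z_21 = a_21 · x_1 = 0.30 × 303.75 / 0.1350 = 91.125 / 0.1350 = 675.00.

z_21 = 675.00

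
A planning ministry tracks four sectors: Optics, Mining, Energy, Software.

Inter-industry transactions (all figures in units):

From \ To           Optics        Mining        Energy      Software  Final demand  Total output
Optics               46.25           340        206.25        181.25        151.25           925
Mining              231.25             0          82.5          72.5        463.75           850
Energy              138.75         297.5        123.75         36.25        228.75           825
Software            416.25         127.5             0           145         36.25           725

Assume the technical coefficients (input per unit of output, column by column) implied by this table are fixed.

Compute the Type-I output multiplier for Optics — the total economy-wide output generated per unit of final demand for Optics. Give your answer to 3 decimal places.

Technical coefficients a_ij = z_ij / X_j:
  a_11 = 46.25/925 = 0.05, a_21 = 231.25/925 = 0.25, a_31 = 138.75/925 = 0.15, a_41 = 416.25/925 = 0.45
  a_12 = 340/850 = 0.40, a_22 = 0/850 = 0.00, a_32 = 297.5/850 = 0.35, a_42 = 127.5/850 = 0.15
  a_13 = 206.25/825 = 0.25, a_23 = 82.5/825 = 0.10, a_33 = 123.75/825 = 0.15, a_43 = 0/825 = 0.00
  a_14 = 181.25/725 = 0.25, a_24 = 72.5/725 = 0.10, a_34 = 36.25/725 = 0.05, a_44 = 145/725 = 0.20
I − A =
  [   0.95    -0.40    -0.25    -0.25]
  [  -0.25     1.00    -0.10    -0.10]
  [  -0.15    -0.35     0.85    -0.05]
  [  -0.45    -0.15     0.00     0.80]
Compute the cofactors C_ij = (−1)^(i+j)·(3×3 minor ij) of I−A; the adjugate is their transpose:
adj(I−A) = Cᵀ =
  [ 0.638500   0.375750   0.232000   0.261000]
  [ 0.222500   0.514750   0.126000   0.141750]
  [ 0.227875   0.296375   0.525875   0.141125]
  [ 0.400875   0.307875   0.154125   0.623875]
det(I−A) = Σ_j (I−A)_1j·C_1j = (0.95)(0.638500) + (-0.40)(0.222500) + (-0.25)(0.227875) + (-0.25)(0.400875) = 0.3603875
(I − A)⁻¹ = adj(I−A) / det(I−A) ≈
  [   1.7717     1.0426     0.6438     0.7242]
  [   0.6174     1.4283     0.3496     0.3933]
  [   0.6323     0.8224     1.4592     0.3916]
  [   1.1123     0.8543     0.4277     1.7311]
The output multiplier for sector j is the column-j sum of the Leontief inverse (I − A)⁻¹ = adj(I−A) / det(I−A).
Column 1 of adj(I−A): (0.638500, 0.222500, 0.227875, 0.400875); det(I−A) = 0.3603875.
m_1 = (0.638500 + 0.222500 + 0.227875 + 0.400875) / 0.3603875 = 1.48975 / 0.3603875 ≈ 4.134.

m_1 = 4.134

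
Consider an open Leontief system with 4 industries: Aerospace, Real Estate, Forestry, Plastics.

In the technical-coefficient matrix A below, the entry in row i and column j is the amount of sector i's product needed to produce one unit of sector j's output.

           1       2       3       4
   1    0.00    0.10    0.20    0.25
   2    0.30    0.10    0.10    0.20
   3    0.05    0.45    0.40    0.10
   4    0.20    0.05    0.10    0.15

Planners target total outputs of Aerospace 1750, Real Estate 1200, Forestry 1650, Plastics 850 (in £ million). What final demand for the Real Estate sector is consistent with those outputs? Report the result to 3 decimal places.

d_2 = 220.000

I − A =
  [   1.00    -0.10    -0.20    -0.25]
  [  -0.30     0.90    -0.10    -0.20]
  [  -0.05    -0.45     0.60    -0.10]
  [  -0.20    -0.05    -0.10     0.85]
d = (I − A) x:
  d_1 = (+1.00)·1750 + (-0.10)·1200 + (-0.20)·1650 + (-0.25)·850 = 1087.500
  d_2 = (-0.30)·1750 + (+0.90)·1200 + (-0.10)·1650 + (-0.20)·850 = 220.000
  d_3 = (-0.05)·1750 + (-0.45)·1200 + (+0.60)·1650 + (-0.10)·850 = 277.500
  d_4 = (-0.20)·1750 + (-0.05)·1200 + (-0.10)·1650 + (+0.85)·850 = 147.500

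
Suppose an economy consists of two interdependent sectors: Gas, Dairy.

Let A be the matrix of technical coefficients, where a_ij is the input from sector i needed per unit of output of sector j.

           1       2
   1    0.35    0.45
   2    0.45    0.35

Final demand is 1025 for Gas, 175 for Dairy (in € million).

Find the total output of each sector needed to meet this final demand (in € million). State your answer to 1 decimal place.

x_1 = 3386.4, x_2 = 2613.6

I − A =
  [   0.65    -0.45]
  [  -0.45     0.65]
det(I−A) = (0.65)(0.65) − (-0.45)(-0.45) = 0.2200
adj(I−A) = [[0.65, 0.45], [0.45, 0.65]]
(I − A)⁻¹ = adj(I−A) / det(I−A) ≈
  [   2.9545     2.0455]
  [   2.0455     2.9545]
x = (I − A)⁻¹ d = adj(I−A)·d / det(I−A), with det(I−A) = 0.2200:
  x_1 = (0.65·1025 + 0.45·175) / 0.2200 = 745.00 / 0.2200 ≈ 3386.4
  x_2 = (0.45·1025 + 0.65·175) / 0.2200 = 575.00 / 0.2200 ≈ 2613.6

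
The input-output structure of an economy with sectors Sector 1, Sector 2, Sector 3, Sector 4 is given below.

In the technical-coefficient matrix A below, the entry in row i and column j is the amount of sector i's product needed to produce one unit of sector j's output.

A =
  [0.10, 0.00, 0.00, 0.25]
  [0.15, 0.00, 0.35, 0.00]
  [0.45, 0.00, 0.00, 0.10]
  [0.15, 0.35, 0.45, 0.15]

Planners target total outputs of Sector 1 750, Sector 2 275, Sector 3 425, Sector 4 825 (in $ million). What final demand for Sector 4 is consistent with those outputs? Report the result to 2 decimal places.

I − A =
  [   0.90     0.00     0.00    -0.25]
  [  -0.15     1.00    -0.35     0.00]
  [  -0.45     0.00     1.00    -0.10]
  [  -0.15    -0.35    -0.45     0.85]
d = (I − A) x:
  d_1 = (+0.90)·750 + (+0.00)·275 + (+0.00)·425 + (-0.25)·825 = 468.75
  d_2 = (-0.15)·750 + (+1.00)·275 + (-0.35)·425 + (+0.00)·825 = 13.75
  d_3 = (-0.45)·750 + (+0.00)·275 + (+1.00)·425 + (-0.10)·825 = 5.00
  d_4 = (-0.15)·750 + (-0.35)·275 + (-0.45)·425 + (+0.85)·825 = 301.25

d_4 = 301.25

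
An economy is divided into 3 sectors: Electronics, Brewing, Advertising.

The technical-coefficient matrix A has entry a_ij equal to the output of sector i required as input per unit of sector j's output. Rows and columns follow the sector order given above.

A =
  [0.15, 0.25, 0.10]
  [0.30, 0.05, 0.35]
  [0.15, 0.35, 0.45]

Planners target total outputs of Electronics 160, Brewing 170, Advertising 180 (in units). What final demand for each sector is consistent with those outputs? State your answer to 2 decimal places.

d_E = 75.50, d_B = 50.50, d_A = 15.50

I − A =
  [   0.85    -0.25    -0.10]
  [  -0.30     0.95    -0.35]
  [  -0.15    -0.35     0.55]
d = (I − A) x:
  d_E = (+0.85)·160 + (-0.25)·170 + (-0.10)·180 = 75.50
  d_B = (-0.30)·160 + (+0.95)·170 + (-0.35)·180 = 50.50
  d_A = (-0.15)·160 + (-0.35)·170 + (+0.55)·180 = 15.50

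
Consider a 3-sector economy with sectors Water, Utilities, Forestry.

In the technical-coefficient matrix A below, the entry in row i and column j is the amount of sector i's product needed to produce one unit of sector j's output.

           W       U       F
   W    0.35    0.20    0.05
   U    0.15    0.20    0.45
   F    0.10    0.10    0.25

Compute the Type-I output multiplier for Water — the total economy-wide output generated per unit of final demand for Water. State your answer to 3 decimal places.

m_W = 2.488

I − A =
  [   0.65    -0.20    -0.05]
  [  -0.15     0.80    -0.45]
  [  -0.10    -0.10     0.75]
Cofactors of I−A, C_ij = (−1)^(i+j)·(minor ij) (rows/columns in the sector order above):
  C_11 = (0.80)(0.75) − (-0.45)(-0.10) = 0.5550
  C_12 = −[(-0.15)(0.75) − (-0.45)(-0.10)] = 0.1575
  C_13 = (-0.15)(-0.10) − (0.80)(-0.10) = 0.0950
  C_21 = −[(-0.20)(0.75) − (-0.05)(-0.10)] = 0.1550
  C_22 = (0.65)(0.75) − (-0.05)(-0.10) = 0.4825
  C_23 = −[(0.65)(-0.10) − (-0.20)(-0.10)] = 0.0850
  C_31 = (-0.20)(-0.45) − (-0.05)(0.80) = 0.1300
  C_32 = −[(0.65)(-0.45) − (-0.05)(-0.15)] = 0.3000
  C_33 = (0.65)(0.80) − (-0.20)(-0.15) = 0.4900
det(I−A) = Σ_j (I−A)_1j·C_1j = (0.65)(0.5550) + (-0.20)(0.1575) + (-0.05)(0.0950) = 0.3245
adj(I−A) = Cᵀ =
  [ 0.5550   0.1550   0.1300]
  [ 0.1575   0.4825   0.3000]
  [ 0.0950   0.0850   0.4900]
(I − A)⁻¹ = adj(I−A) / det(I−A) ≈
  [   1.7103     0.4777     0.4006]
  [   0.4854     1.4869     0.9245]
  [   0.2928     0.2619     1.5100]
The output multiplier for sector j is the column-j sum of the Leontief inverse (I − A)⁻¹ = adj(I−A) / det(I−A).
Column W of adj(I−A): (0.5550, 0.1575, 0.0950); det(I−A) = 0.3245.
m_W = (0.5550 + 0.1575 + 0.0950) / 0.3245 = 0.8075 / 0.3245 ≈ 2.488.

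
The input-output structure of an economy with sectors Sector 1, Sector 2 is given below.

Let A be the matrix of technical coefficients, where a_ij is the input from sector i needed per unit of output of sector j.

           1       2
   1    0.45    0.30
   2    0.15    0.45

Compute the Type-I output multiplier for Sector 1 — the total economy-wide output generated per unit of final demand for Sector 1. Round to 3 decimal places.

m_1 = 2.718

I − A =
  [   0.55    -0.30]
  [  -0.15     0.55]
det(I−A) = (0.55)(0.55) − (-0.30)(-0.15) = 0.2575
adj(I−A) = [[0.55, 0.30], [0.15, 0.55]]
(I − A)⁻¹ = adj(I−A) / det(I−A) ≈
  [   2.1359     1.1650]
  [   0.5825     2.1359]
The output multiplier for sector j is the column-j sum of the Leontief inverse (I − A)⁻¹ = adj(I−A) / det(I−A).
Column 1 of adj(I−A): (0.55, 0.15); det(I−A) = 0.2575.
m_1 = (0.55 + 0.15) / 0.2575 = 0.70 / 0.2575 ≈ 2.718.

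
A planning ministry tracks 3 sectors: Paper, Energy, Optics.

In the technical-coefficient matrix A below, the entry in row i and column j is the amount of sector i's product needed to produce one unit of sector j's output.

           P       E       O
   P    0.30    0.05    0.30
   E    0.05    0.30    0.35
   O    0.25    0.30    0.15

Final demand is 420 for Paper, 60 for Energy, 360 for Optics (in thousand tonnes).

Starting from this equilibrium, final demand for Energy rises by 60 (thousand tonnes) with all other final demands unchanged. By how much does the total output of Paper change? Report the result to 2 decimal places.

Δx_P = 28.44

I − A =
  [   0.70    -0.05    -0.30]
  [  -0.05     0.70    -0.35]
  [  -0.25    -0.30     0.85]
Cofactors of I−A, C_ij = (−1)^(i+j)·(minor ij) (rows/columns in the sector order above):
  C_11 = (0.70)(0.85) − (-0.35)(-0.30) = 0.4900
  C_12 = −[(-0.05)(0.85) − (-0.35)(-0.25)] = 0.1300
  C_13 = (-0.05)(-0.30) − (0.70)(-0.25) = 0.1900
  C_21 = −[(-0.05)(0.85) − (-0.30)(-0.30)] = 0.1325
  C_22 = (0.70)(0.85) − (-0.30)(-0.25) = 0.5200
  C_23 = −[(0.70)(-0.30) − (-0.05)(-0.25)] = 0.2225
  C_31 = (-0.05)(-0.35) − (-0.30)(0.70) = 0.2275
  C_32 = −[(0.70)(-0.35) − (-0.30)(-0.05)] = 0.2600
  C_33 = (0.70)(0.70) − (-0.05)(-0.05) = 0.4875
det(I−A) = Σ_j (I−A)_1j·C_1j = (0.70)(0.4900) + (-0.05)(0.1300) + (-0.30)(0.1900) = 0.2795
adj(I−A) = Cᵀ =
  [ 0.4900   0.1325   0.2275]
  [ 0.1300   0.5200   0.2600]
  [ 0.1900   0.2225   0.4875]
(I − A)⁻¹ = adj(I−A) / det(I−A) ≈
  [   1.7531     0.4741     0.8140]
  [   0.4651     1.8605     0.9302]
  [   0.6798     0.7961     1.7442]
Δx = (I − A)⁻¹ Δd with Δd having +60 in the Energy component and 0 elsewhere.
So Δx_P = L_PE · (+60), where L_PE = adj(I−A)_PE / det(I−A) = 0.1325 / 0.2795.
Δx_P = 0.1325 × (+60) / 0.2795 = 7.95 / 0.2795 ≈ 28.44.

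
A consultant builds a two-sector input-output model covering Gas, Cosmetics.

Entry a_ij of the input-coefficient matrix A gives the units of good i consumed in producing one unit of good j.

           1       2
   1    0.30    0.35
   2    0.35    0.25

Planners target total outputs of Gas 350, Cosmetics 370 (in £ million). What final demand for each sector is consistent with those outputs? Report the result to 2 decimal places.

I − A =
  [   0.70    -0.35]
  [  -0.35     0.75]
d = (I − A) x:
  d_1 = (+0.70)·350 + (-0.35)·370 = 115.50
  d_2 = (-0.35)·350 + (+0.75)·370 = 155.00

d_1 = 115.50, d_2 = 155.00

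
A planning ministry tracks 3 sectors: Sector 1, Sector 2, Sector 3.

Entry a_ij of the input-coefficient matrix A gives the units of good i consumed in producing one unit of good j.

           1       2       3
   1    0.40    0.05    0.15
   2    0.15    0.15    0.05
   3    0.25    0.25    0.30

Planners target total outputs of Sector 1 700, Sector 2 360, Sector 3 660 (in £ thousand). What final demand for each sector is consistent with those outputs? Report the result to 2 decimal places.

I − A =
  [   0.60    -0.05    -0.15]
  [  -0.15     0.85    -0.05]
  [  -0.25    -0.25     0.70]
d = (I − A) x:
  d_1 = (+0.60)·700 + (-0.05)·360 + (-0.15)·660 = 303.00
  d_2 = (-0.15)·700 + (+0.85)·360 + (-0.05)·660 = 168.00
  d_3 = (-0.25)·700 + (-0.25)·360 + (+0.70)·660 = 197.00

d_1 = 303.00, d_2 = 168.00, d_3 = 197.00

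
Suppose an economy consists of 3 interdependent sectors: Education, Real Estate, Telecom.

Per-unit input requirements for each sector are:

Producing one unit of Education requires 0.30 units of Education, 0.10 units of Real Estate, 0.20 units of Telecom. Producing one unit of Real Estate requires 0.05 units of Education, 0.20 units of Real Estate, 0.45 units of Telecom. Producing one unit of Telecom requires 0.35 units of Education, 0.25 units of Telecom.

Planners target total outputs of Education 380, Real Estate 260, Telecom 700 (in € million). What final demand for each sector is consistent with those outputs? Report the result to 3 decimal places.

d_E = 8.000, d_R = 170.000, d_T = 332.000

I − A =
  [   0.70    -0.05    -0.35]
  [  -0.10     0.80     0.00]
  [  -0.20    -0.45     0.75]
d = (I − A) x:
  d_E = (+0.70)·380 + (-0.05)·260 + (-0.35)·700 = 8.000
  d_R = (-0.10)·380 + (+0.80)·260 + (+0.00)·700 = 170.000
  d_T = (-0.20)·380 + (-0.45)·260 + (+0.75)·700 = 332.000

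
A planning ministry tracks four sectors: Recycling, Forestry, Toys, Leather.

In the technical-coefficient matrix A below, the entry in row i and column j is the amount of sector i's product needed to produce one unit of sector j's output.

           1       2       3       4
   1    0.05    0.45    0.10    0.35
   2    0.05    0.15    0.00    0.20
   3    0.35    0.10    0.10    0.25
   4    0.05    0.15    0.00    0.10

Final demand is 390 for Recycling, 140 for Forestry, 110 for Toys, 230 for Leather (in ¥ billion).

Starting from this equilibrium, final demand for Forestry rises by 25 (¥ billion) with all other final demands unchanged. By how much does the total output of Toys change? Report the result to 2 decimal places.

Δx_3 = 12.66

I − A =
  [   0.95    -0.45    -0.10    -0.35]
  [  -0.05     0.85     0.00    -0.20]
  [  -0.35    -0.10     0.90    -0.25]
  [  -0.05    -0.15     0.00     0.90]
Compute the cofactors C_ij = (−1)^(i+j)·(3×3 minor ij) of I−A; the adjugate is their transpose:
adj(I−A) = Cᵀ =
  [ 0.661500   0.424500   0.073500   0.372000]
  [ 0.049500   0.721000   0.005500   0.181000]
  [ 0.275250   0.285125   0.656000   0.352625]
  [ 0.045000   0.143750   0.005000   0.676250]
det(I−A) = Σ_j (I−A)_1j·C_1j = (0.95)(0.661500) + (-0.45)(0.049500) + (-0.10)(0.275250) + (-0.35)(0.045000) = 0.562875
(I − A)⁻¹ = adj(I−A) / det(I−A) ≈
  [   1.1752     0.7542     0.1306     0.6609]
  [   0.0879     1.2809     0.0098     0.3216]
  [   0.4890     0.5066     1.1654     0.6265]
  [   0.0799     0.2554     0.0089     1.2014]
Δx = (I − A)⁻¹ Δd with Δd having +25 in the Forestry component and 0 elsewhere.
So Δx_3 = L_32 · (+25), where L_32 = adj(I−A)_32 / det(I−A) = 0.285125 / 0.562875.
Δx_3 = 0.285125 × (+25) / 0.562875 = 7.128125 / 0.562875 ≈ 12.66.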